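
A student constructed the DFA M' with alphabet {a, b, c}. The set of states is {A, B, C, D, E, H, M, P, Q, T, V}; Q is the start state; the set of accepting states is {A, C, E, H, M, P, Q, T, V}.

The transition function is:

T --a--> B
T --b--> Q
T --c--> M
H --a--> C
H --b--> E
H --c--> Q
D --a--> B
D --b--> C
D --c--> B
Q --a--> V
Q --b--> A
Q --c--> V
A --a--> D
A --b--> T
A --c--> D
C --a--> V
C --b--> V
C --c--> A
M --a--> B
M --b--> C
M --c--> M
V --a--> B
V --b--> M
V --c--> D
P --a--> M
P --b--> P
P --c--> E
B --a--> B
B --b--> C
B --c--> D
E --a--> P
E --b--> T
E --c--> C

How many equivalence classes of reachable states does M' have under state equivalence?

4

Reachable states from the start: {A,B,C,D,M,Q,T,V}. Unreachable: {E,H,P} — drop them.
P0 = {A,C,M,Q,T,V} | {B,D}.
On input a, block {A,C,M,Q,T,V} splits into {A,M,T,V} and {C,Q}.
Split {A,M,T,V} by δ(·,b) → {A,V} and {M,T}.
No further refinement is possible. Final partition (4 blocks): {A,V} | {B,D} | {C,Q} | {M,T}.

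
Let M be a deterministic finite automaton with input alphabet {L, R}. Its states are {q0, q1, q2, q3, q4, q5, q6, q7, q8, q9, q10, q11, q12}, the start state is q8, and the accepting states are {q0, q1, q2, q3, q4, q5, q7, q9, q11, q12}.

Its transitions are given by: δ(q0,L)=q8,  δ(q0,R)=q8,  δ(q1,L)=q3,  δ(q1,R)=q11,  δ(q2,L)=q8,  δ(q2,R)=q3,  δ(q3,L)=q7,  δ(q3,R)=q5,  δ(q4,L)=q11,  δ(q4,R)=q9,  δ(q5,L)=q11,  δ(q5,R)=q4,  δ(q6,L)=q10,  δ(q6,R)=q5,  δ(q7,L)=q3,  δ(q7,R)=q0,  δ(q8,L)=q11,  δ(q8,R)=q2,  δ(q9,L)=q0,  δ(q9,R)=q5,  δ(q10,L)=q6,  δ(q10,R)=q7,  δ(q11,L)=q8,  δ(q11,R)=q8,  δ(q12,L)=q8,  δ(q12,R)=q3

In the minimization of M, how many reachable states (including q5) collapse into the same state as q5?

3

Reachable states from the start: {q0,q2,q3,q4,q5,q7,q8,q9,q11}. Unreachable: {q1,q6,q10,q12} — drop them.
Start with accepting vs non-accepting: {q0,q2,q3,q4,q5,q7,q9,q11} | {q8}.
On input L, block {q0,q2,q3,q4,q5,q7,q9,q11} splits into {q3,q4,q5,q7,q9} and {q0,q2,q11}.
On input L, block {q3,q4,q5,q7,q9} splits into {q4,q5,q9} and {q3,q7}.
Refine {q0,q2,q11} on symbol R: members go to different blocks, giving {q0,q11} and {q2}.
Split {q3,q7} by δ(·,R) → {q3} and {q7}.
The partition is now stable with 6 blocks: {q4,q5,q9} | {q8} | {q0,q11} | {q3} | {q2} | {q7}.
State q5 belongs to the block {q4,q5,q9}, which has 3 states.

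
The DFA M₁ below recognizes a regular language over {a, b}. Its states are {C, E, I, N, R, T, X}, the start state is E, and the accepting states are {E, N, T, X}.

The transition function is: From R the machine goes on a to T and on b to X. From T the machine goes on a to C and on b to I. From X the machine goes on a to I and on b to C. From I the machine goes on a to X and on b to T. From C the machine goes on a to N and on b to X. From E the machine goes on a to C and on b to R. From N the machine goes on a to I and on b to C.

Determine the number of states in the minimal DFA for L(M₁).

2

Every state is reachable, so we keep all 7.
P0 = {E,N,T,X} | {C,I,R}.
The partition is now stable with 2 blocks: {E,N,T,X} | {C,I,R}.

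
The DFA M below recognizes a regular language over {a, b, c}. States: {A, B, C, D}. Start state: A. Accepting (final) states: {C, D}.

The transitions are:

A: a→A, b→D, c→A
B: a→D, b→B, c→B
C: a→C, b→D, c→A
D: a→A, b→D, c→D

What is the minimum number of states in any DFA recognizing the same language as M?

Reachable states from the start: {A,D}. Unreachable: {B,C} — drop them.
P0 = {D} | {A}.
The partition is now stable with 2 blocks: {D} | {A}.

2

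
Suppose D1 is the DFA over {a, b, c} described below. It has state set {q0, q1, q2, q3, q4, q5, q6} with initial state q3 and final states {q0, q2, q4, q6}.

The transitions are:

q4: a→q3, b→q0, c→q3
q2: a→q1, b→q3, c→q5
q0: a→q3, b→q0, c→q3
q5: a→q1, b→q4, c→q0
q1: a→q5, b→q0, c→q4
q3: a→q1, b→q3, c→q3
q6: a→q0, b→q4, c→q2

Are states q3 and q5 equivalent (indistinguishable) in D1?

States {q2,q6} cannot be reached from the start state, so discard them.
P0 = {q0,q4} | {q1,q3,q5}.
Refine {q1,q3,q5} on symbol b: members go to different blocks, giving {q1,q5} and {q3}.
No further refinement is possible. Final partition (3 blocks): {q0,q4} | {q1,q5} | {q3}.
q3 and q5 end up in different blocks, so they are distinguishable. For instance, the string 'b' is accepted from only q5.

No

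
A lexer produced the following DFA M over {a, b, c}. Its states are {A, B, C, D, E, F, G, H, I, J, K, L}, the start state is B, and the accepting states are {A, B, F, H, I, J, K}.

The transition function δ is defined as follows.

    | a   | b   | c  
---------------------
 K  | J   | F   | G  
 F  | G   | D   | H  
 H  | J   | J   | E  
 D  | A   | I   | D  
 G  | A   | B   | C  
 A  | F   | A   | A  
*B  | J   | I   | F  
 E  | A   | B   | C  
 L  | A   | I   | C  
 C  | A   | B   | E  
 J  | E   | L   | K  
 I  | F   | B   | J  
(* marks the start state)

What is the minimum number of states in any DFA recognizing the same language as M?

5

Start with accepting vs non-accepting: {A,B,F,H,I,J,K} | {C,D,E,G,L}.
Split {A,B,F,H,I,J,K} by δ(·,a) → {A,B,H,I,K} and {F,J}.
Refine {A,B,H,I,K} on symbol b: members go to different blocks, giving {A,B,I} and {H,K}.
Split {A,B,I} by δ(·,c) → {B,I} and {A}.
No further refinement is possible. Final partition (5 blocks): {B,I} | {C,D,E,G,L} | {F,J} | {H,K} | {A}.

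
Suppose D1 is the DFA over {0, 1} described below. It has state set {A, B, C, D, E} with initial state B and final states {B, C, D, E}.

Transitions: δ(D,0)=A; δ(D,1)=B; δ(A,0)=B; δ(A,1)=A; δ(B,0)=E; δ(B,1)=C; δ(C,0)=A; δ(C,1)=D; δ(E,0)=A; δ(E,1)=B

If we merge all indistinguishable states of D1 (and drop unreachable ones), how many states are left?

4

Start with accepting vs non-accepting: {B,C,D,E} | {A}.
Refine {B,C,D,E} on symbol 0: members go to different blocks, giving {C,D,E} and {B}.
Split {C,D,E} by δ(·,1) → {D,E} and {C}.
No further refinement is possible. Final partition (4 blocks): {D,E} | {A} | {B} | {C}.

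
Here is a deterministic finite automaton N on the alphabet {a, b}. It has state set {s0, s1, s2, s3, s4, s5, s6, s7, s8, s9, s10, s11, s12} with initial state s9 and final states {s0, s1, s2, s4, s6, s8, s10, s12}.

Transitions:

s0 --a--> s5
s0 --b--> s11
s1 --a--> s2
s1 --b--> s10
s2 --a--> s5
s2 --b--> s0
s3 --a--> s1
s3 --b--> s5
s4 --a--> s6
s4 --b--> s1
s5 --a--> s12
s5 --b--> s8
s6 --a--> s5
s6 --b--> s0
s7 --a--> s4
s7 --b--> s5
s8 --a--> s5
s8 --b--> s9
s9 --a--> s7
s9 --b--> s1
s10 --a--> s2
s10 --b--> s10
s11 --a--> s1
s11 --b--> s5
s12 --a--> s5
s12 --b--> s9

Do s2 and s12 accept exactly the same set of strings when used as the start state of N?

No

States {s3} cannot be reached from the start state, so discard them.
P0 = {s0,s1,s2,s4,s6,s8,s10,s12} | {s5,s7,s9,s11}.
On input a, block {s0,s1,s2,s4,s6,s8,s10,s12} splits into {s0,s2,s6,s8,s12} and {s1,s4,s10}.
Split {s0,s2,s6,s8,s12} by δ(·,b) → {s0,s8,s12} and {s2,s6}.
Split {s5,s7,s9,s11} by δ(·,a) → {s7,s11} and {s5} and {s9}.
Split {s0,s8,s12} by δ(·,b) → {s8,s12} and {s0}.
The partition is now stable with 7 blocks: {s8,s12} | {s7,s11} | {s1,s4,s10} | {s2,s6} | {s5} | {s9} | {s0}.
s2 and s12 end up in different blocks, so they are distinguishable. For instance, the string 'b' is accepted from only s2.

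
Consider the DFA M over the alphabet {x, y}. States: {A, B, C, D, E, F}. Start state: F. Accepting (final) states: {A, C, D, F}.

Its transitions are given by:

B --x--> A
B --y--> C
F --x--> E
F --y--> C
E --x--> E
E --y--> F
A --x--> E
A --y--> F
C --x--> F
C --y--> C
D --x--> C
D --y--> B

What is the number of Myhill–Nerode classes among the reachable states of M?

3

Reachable states from the start: {C,E,F}. Unreachable: {A,B,D} — drop them.
Start with accepting vs non-accepting: {C,F} | {E}.
Split {C,F} by δ(·,x) → {C} and {F}.
Stable partition: {C} | {E} | {F} — 3 equivalence classes.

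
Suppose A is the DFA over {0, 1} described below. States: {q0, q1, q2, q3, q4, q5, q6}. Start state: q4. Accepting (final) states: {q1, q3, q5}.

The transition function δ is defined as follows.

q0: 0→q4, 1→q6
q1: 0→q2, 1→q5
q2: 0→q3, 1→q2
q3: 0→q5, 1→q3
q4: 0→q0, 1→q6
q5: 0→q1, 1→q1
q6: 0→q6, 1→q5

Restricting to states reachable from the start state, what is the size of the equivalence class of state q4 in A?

Initial partition by acceptance: {q1,q3,q5} | {q0,q2,q4,q6}.
Split {q1,q3,q5} by δ(·,0) → {q3,q5} and {q1}.
On input 0, block {q3,q5} splits into {q3} and {q5}.
On input 0, block {q0,q2,q4,q6} splits into {q0,q4,q6} and {q2}.
On input 1, block {q0,q4,q6} splits into {q0,q4} and {q6}.
No further refinement is possible. Final partition (6 blocks): {q3} | {q0,q4} | {q1} | {q5} | {q2} | {q6}.
State q4 belongs to the block {q0,q4}, which has 2 states.

2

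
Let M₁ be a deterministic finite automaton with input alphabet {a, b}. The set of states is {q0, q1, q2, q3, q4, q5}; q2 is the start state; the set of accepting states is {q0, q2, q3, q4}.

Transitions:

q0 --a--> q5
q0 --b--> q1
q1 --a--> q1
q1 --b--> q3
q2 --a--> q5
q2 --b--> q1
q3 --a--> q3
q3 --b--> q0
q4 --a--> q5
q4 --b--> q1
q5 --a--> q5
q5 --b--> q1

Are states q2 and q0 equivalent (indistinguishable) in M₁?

Reachable states from the start: {q0,q1,q2,q3,q5}. Unreachable: {q4} — drop them.
Initial partition by acceptance: {q0,q2,q3} | {q1,q5}.
Split {q0,q2,q3} by δ(·,a) → {q0,q2} and {q3}.
On input b, block {q1,q5} splits into {q1} and {q5}.
No further refinement is possible. Final partition (4 blocks): {q0,q2} | {q1} | {q3} | {q5}.
q2 and q0 lie in the same block of the stable partition, so they are equivalent — no string distinguishes them.

Yes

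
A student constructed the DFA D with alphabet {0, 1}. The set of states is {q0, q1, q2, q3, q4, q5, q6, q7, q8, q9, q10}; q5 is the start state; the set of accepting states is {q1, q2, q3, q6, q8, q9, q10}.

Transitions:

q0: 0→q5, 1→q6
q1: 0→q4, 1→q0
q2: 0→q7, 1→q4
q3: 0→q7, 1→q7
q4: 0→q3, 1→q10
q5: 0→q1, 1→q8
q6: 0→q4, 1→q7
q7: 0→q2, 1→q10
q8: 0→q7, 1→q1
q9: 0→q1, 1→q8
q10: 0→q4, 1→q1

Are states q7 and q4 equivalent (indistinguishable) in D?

Reachable states from the start: {q0,q1,q2,q3,q4,q5,q6,q7,q8,q10}. Unreachable: {q9} — drop them.
Initial partition by acceptance: {q1,q2,q3,q6,q8,q10} | {q0,q4,q5,q7}.
Split {q1,q2,q3,q6,q8,q10} by δ(·,1) → {q1,q2,q3,q6} and {q8,q10}.
Refine {q0,q4,q5,q7} on symbol 0: members go to different blocks, giving {q4,q5,q7} and {q0}.
Split {q1,q2,q3,q6} by δ(·,1) → {q2,q3,q6} and {q1}.
Split {q4,q5,q7} by δ(·,0) → {q4,q7} and {q5}.
The partition is now stable with 6 blocks: {q2,q3,q6} | {q4,q7} | {q8,q10} | {q0} | {q1} | {q5}.
q7 and q4 lie in the same block of the stable partition, so they are equivalent — no string distinguishes them.

Yes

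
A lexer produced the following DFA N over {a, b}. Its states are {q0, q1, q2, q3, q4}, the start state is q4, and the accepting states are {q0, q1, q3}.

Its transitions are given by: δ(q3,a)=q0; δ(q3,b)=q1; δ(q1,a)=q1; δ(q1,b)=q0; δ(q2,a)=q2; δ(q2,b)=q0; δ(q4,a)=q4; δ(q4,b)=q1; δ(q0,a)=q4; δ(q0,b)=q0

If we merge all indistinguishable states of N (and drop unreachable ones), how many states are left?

3

Reachable states from the start: {q0,q1,q4}. Unreachable: {q2,q3} — drop them.
Initial partition by acceptance: {q0,q1} | {q4}.
Refine {q0,q1} on symbol a: members go to different blocks, giving {q0} and {q1}.
No further refinement is possible. Final partition (3 blocks): {q0} | {q4} | {q1}.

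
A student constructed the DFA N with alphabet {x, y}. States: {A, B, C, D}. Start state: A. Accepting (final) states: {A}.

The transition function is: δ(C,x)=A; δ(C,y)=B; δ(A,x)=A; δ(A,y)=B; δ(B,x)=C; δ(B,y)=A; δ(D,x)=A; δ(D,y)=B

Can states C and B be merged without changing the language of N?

No

States {D} cannot be reached from the start state, so discard them.
Initial partition by acceptance: {A} | {B,C}.
Split {B,C} by δ(·,x) → {B} and {C}.
The partition is now stable with 3 blocks: {A} | {B} | {C}.
C and B end up in different blocks, so they are distinguishable. For instance, the string 'x' is accepted from only C.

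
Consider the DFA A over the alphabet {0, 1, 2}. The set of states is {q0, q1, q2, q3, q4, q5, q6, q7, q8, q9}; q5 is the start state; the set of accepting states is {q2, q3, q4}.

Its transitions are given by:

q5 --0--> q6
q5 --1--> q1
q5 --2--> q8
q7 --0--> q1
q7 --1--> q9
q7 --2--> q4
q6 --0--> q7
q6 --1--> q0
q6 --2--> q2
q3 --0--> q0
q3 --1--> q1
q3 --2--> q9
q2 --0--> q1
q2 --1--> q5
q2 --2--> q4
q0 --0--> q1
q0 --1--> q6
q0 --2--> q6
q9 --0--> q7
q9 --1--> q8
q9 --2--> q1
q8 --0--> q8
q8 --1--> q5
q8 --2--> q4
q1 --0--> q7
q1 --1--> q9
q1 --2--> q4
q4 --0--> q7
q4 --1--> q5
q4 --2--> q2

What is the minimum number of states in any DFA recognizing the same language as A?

States {q3} cannot be reached from the start state, so discard them.
P0 = {q2,q4} | {q0,q1,q5,q6,q7,q8,q9}.
On input 2, block {q0,q1,q5,q6,q7,q8,q9} splits into {q1,q6,q7,q8} and {q0,q5,q9}.
No further refinement is possible. Final partition (3 blocks): {q2,q4} | {q1,q6,q7,q8} | {q0,q5,q9}.

3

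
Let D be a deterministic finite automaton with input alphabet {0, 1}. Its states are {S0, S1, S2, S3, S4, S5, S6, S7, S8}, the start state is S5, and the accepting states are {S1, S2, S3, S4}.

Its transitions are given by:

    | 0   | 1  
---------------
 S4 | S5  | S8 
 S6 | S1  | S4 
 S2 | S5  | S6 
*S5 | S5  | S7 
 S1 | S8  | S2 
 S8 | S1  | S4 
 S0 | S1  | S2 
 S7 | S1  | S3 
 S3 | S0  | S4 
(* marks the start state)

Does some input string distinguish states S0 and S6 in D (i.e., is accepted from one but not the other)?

All states are reachable from the start state.
Start with accepting vs non-accepting: {S1,S2,S3,S4} | {S0,S5,S6,S7,S8}.
Refine {S1,S2,S3,S4} on symbol 1: members go to different blocks, giving {S1,S3} and {S2,S4}.
Refine {S0,S5,S6,S7,S8} on symbol 0: members go to different blocks, giving {S0,S6,S7,S8} and {S5}.
On input 1, block {S0,S6,S7,S8} splits into {S0,S6,S8} and {S7}.
No further refinement is possible. Final partition (5 blocks): {S1,S3} | {S0,S6,S8} | {S2,S4} | {S5} | {S7}.
S0 and S6 lie in the same block of the stable partition, so they are equivalent — no string distinguishes them.

No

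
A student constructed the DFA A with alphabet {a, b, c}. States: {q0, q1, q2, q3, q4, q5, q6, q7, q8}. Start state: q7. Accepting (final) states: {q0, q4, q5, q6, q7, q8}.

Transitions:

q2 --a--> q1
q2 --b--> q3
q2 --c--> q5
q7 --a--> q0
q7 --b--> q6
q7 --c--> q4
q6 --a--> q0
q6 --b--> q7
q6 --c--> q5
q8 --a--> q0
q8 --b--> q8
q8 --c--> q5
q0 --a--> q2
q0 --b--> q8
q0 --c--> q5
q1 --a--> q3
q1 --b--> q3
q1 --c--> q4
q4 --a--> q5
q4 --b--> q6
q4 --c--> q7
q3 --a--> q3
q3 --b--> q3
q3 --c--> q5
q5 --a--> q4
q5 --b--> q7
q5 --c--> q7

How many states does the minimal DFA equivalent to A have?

4

P0 = {q0,q4,q5,q6,q7,q8} | {q1,q2,q3}.
Split {q0,q4,q5,q6,q7,q8} by δ(·,a) → {q4,q5,q6,q7,q8} and {q0}.
On input a, block {q4,q5,q6,q7,q8} splits into {q6,q7,q8} and {q4,q5}.
No further refinement is possible. Final partition (4 blocks): {q6,q7,q8} | {q1,q2,q3} | {q0} | {q4,q5}.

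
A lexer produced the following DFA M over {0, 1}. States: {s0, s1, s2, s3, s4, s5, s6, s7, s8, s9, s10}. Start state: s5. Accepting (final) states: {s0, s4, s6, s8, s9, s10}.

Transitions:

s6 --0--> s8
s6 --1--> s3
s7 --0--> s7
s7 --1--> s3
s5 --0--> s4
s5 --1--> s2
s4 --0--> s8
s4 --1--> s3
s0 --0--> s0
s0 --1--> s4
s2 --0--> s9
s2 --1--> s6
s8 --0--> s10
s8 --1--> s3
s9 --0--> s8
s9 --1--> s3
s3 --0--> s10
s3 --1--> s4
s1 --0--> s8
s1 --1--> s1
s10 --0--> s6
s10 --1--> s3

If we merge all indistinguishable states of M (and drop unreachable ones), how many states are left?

3

States {s0,s1,s7} cannot be reached from the start state, so discard them.
Initial partition by acceptance: {s4,s6,s8,s9,s10} | {s2,s3,s5}.
Split {s2,s3,s5} by δ(·,1) → {s2,s3} and {s5}.
Stable partition: {s4,s6,s8,s9,s10} | {s2,s3} | {s5} — 3 equivalence classes.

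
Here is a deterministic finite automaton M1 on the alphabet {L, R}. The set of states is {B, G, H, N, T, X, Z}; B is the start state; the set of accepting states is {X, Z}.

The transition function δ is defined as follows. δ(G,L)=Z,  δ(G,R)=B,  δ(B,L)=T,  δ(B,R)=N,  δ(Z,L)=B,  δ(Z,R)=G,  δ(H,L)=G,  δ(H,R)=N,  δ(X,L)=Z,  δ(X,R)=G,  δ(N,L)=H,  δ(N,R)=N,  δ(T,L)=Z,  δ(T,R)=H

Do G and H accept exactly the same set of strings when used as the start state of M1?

No

Reachable states from the start: {B,G,H,N,T,Z}. Unreachable: {X} — drop them.
P0 = {Z} | {B,G,H,N,T}.
On input L, block {B,G,H,N,T} splits into {B,H,N} and {G,T}.
Split {B,H,N} by δ(·,L) → {B,H} and {N}.
The partition is now stable with 4 blocks: {Z} | {B,H} | {G,T} | {N}.
G and H end up in different blocks, so they are distinguishable. For instance, the string 'L' is accepted from only G.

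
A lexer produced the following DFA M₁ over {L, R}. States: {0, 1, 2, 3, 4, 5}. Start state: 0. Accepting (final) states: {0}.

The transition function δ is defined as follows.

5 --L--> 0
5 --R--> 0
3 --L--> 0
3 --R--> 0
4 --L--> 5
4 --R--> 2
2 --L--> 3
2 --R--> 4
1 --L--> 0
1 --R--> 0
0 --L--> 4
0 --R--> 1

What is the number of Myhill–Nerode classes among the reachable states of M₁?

3

Every state is reachable, so we keep all 6.
Initial partition by acceptance: {0} | {1,2,3,4,5}.
Split {1,2,3,4,5} by δ(·,L) → {1,3,5} and {2,4}.
The partition is now stable with 3 blocks: {0} | {1,3,5} | {2,4}.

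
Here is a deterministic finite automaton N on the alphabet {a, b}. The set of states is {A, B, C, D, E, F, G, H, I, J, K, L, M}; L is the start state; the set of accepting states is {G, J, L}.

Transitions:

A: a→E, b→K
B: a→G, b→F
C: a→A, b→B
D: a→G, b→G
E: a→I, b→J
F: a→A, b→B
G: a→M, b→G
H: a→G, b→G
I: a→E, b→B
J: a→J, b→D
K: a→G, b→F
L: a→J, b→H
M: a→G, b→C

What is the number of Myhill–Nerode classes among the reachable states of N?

7

P0 = {G,J,L} | {A,B,C,D,E,F,H,I,K,M}.
On input a, block {G,J,L} splits into {J,L} and {G}.
Split {A,B,C,D,E,F,H,I,K,M} by δ(·,a) → {A,C,E,F,I} and {B,D,H,K,M}.
Refine {A,C,E,F,I} on symbol b: members go to different blocks, giving {A,C,F,I} and {E}.
Refine {A,C,F,I} on symbol a: members go to different blocks, giving {A,I} and {C,F}.
Refine {B,D,H,K,M} on symbol b: members go to different blocks, giving {B,K,M} and {D,H}.
The partition is now stable with 7 blocks: {J,L} | {A,I} | {G} | {B,K,M} | {E} | {C,F} | {D,H}.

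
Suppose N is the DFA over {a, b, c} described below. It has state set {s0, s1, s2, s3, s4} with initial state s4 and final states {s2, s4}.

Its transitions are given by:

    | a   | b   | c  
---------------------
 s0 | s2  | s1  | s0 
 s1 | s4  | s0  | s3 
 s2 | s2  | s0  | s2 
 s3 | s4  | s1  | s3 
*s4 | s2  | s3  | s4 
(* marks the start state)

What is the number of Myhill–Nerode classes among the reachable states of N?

Every state is reachable, so we keep all 5.
Initial partition by acceptance: {s2,s4} | {s0,s1,s3}.
Stable partition: {s2,s4} | {s0,s1,s3} — 2 equivalence classes.

2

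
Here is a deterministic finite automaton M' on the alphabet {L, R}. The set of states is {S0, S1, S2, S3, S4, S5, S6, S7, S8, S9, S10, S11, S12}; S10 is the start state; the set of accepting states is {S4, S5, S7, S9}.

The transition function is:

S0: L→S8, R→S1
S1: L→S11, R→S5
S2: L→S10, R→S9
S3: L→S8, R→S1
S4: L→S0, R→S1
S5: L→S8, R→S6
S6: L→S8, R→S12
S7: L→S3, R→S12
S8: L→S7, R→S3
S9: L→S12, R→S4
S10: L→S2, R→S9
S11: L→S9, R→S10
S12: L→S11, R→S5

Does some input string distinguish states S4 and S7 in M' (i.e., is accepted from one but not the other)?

Every state is reachable, so we keep all 13.
P0 = {S4,S5,S7,S9} | {S0,S1,S2,S3,S6,S8,S10,S11,S12}.
Refine {S4,S5,S7,S9} on symbol R: members go to different blocks, giving {S4,S5,S7} and {S9}.
On input L, block {S0,S1,S2,S3,S6,S8,S10,S11,S12} splits into {S0,S1,S2,S3,S6,S10,S12} and {S8} and {S11}.
Refine {S4,S5,S7} on symbol L: members go to different blocks, giving {S4,S7} and {S5}.
On input L, block {S0,S1,S2,S3,S6,S10,S12} splits into {S0,S3,S6} and {S1,S12} and {S2,S10}.
Stable partition: {S4,S7} | {S0,S3,S6} | {S9} | {S8} | {S11} | {S5} | {S1,S12} | {S2,S10} — 8 equivalence classes.
S4 and S7 lie in the same block of the stable partition, so they are equivalent — no string distinguishes them.

No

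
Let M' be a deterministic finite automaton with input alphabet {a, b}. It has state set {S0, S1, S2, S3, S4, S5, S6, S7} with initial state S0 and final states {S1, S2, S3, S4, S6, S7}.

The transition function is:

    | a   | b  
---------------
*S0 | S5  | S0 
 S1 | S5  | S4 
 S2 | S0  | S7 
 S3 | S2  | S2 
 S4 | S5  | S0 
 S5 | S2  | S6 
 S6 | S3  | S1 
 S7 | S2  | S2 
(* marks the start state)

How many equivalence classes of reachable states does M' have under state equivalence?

7

Start with accepting vs non-accepting: {S1,S2,S3,S4,S6,S7} | {S0,S5}.
On input a, block {S1,S2,S3,S4,S6,S7} splits into {S1,S2,S4} and {S3,S6,S7}.
Refine {S1,S2,S4} on symbol b: members go to different blocks, giving {S1} and {S2} and {S4}.
On input a, block {S0,S5} splits into {S0} and {S5}.
On input a, block {S3,S6,S7} splits into {S3,S7} and {S6}.
The partition is now stable with 7 blocks: {S1} | {S0} | {S3,S7} | {S2} | {S4} | {S5} | {S6}.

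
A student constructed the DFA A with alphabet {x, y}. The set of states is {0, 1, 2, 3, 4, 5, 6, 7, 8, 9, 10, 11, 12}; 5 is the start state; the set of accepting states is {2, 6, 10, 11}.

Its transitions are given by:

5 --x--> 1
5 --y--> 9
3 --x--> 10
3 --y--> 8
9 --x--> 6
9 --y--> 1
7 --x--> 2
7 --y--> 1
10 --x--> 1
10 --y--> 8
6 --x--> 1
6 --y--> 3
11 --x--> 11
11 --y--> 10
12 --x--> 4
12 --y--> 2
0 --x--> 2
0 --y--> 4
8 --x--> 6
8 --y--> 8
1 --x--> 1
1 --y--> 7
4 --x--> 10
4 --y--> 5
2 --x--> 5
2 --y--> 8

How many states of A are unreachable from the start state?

BFS from 5 reaches {1, 2, 3, 5, 6, 7, 8, 9, 10}; the 4 state(s) 0, 4, 11, 12 are never visited.

4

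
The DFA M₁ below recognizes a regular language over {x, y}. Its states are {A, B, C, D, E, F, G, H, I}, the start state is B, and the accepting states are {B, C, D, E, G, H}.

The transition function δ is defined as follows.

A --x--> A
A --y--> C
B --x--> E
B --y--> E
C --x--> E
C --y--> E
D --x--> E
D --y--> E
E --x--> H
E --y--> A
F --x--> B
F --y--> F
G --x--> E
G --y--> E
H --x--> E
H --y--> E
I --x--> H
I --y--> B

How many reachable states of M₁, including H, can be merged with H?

3

States {D,F,G,I} cannot be reached from the start state, so discard them.
P0 = {B,C,E,H} | {A}.
Split {B,C,E,H} by δ(·,y) → {B,C,H} and {E}.
No further refinement is possible. Final partition (3 blocks): {B,C,H} | {A} | {E}.
State H belongs to the block {B,C,H}, which has 3 states.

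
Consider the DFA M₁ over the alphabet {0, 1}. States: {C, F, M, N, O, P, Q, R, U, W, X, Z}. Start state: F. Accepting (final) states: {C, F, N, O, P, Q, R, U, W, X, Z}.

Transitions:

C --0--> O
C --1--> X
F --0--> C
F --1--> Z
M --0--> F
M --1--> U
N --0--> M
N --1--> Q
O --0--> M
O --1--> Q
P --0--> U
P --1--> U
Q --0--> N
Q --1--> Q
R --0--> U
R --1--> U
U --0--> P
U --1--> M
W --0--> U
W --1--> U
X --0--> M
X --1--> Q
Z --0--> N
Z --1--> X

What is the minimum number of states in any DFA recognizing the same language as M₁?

Reachable states from the start: {C,F,M,N,O,P,Q,U,X,Z}. Unreachable: {R,W} — drop them.
Initial partition by acceptance: {C,F,N,O,P,Q,U,X,Z} | {M}.
Refine {C,F,N,O,P,Q,U,X,Z} on symbol 0: members go to different blocks, giving {C,F,P,Q,U,Z} and {N,O,X}.
Split {C,F,P,Q,U,Z} by δ(·,0) → {C,Q,Z} and {F,P,U}.
Split {C,Q,Z} by δ(·,1) → {C,Z} and {Q}.
Refine {F,P,U} on symbol 0: members go to different blocks, giving {P,U} and {F}.
Refine {P,U} on symbol 1: members go to different blocks, giving {P} and {U}.
No further refinement is possible. Final partition (7 blocks): {C,Z} | {M} | {N,O,X} | {P} | {Q} | {F} | {U}.

7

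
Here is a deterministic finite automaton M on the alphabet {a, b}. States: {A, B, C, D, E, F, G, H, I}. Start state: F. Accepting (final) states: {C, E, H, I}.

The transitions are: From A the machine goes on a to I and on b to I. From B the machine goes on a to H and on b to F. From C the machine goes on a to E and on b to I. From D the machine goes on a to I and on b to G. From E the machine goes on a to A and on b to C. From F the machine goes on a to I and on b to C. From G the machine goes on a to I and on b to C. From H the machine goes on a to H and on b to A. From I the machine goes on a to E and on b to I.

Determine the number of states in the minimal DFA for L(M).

3

First remove the unreachable states {B,D,G,H}; 5 states remain.
Initial partition by acceptance: {C,E,I} | {A,F}.
On input a, block {C,E,I} splits into {C,I} and {E}.
No further refinement is possible. Final partition (3 blocks): {C,I} | {A,F} | {E}.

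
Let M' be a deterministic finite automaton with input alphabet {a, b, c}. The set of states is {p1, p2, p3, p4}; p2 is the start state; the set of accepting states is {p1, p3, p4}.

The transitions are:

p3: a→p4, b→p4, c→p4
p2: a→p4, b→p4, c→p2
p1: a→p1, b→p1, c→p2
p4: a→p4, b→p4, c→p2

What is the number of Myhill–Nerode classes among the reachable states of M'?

Reachable states from the start: {p2,p4}. Unreachable: {p1,p3} — drop them.
Start with accepting vs non-accepting: {p4} | {p2}.
The partition is now stable with 2 blocks: {p4} | {p2}.

2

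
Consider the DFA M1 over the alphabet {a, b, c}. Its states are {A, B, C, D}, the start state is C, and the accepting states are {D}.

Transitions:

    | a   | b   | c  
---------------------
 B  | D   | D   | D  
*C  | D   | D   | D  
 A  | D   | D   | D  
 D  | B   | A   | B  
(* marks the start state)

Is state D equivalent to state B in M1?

Every state is reachable, so we keep all 4.
P0 = {D} | {A,B,C}.
The partition is now stable with 2 blocks: {D} | {A,B,C}.
D and B end up in different blocks, so they are distinguishable. For instance, the string 'ε' is accepted from only D.

No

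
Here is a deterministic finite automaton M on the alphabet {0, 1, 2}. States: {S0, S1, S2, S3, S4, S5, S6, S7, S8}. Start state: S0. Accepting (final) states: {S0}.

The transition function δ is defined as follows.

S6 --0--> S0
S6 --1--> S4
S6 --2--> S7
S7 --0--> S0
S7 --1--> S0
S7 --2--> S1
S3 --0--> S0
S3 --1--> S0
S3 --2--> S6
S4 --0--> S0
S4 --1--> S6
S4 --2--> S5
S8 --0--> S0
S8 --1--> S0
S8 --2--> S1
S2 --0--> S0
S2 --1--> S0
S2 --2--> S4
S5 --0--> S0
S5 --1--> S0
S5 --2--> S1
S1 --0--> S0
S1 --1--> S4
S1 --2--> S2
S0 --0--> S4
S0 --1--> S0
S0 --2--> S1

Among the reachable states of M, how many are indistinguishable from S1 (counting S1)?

3

States {S3,S8} cannot be reached from the start state, so discard them.
Initial partition by acceptance: {S0} | {S1,S2,S4,S5,S6,S7}.
Refine {S1,S2,S4,S5,S6,S7} on symbol 1: members go to different blocks, giving {S1,S4,S6} and {S2,S5,S7}.
The partition is now stable with 3 blocks: {S0} | {S1,S4,S6} | {S2,S5,S7}.
The equivalence class containing S1 is {S1,S4,S6}, of size 3.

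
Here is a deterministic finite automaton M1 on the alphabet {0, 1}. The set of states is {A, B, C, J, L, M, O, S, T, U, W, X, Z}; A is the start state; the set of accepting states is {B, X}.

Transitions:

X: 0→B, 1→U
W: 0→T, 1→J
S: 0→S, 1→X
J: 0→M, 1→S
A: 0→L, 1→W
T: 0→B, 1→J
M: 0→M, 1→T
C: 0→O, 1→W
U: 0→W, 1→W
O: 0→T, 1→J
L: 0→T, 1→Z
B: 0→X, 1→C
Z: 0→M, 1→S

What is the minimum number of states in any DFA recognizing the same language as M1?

7

Start with accepting vs non-accepting: {B,X} | {A,C,J,L,M,O,S,T,U,W,Z}.
Refine {A,C,J,L,M,O,S,T,U,W,Z} on symbol 0: members go to different blocks, giving {A,C,J,L,M,O,S,U,W,Z} and {T}.
Split {A,C,J,L,M,O,S,U,W,Z} by δ(·,0) → {A,C,J,M,S,U,Z} and {L,O,W}.
Split {A,C,J,M,S,U,Z} by δ(·,0) → {J,M,S,Z} and {A,C,U}.
Refine {J,M,S,Z} on symbol 1: members go to different blocks, giving {J,Z} and {S} and {M}.
The partition is now stable with 7 blocks: {B,X} | {J,Z} | {T} | {L,O,W} | {A,C,U} | {S} | {M}.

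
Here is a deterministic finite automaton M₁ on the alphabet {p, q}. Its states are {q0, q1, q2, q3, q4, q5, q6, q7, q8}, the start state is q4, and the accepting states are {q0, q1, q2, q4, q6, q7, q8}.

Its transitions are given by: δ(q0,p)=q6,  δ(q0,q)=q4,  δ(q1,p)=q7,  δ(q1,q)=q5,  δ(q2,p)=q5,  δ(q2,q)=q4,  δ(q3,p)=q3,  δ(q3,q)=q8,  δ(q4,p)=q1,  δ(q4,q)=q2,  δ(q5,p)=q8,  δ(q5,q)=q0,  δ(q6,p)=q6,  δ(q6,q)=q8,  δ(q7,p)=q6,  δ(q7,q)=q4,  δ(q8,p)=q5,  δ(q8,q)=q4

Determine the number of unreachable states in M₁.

1

Starting at q4 and following transitions, the reachable set is {q0, q1, q2, q4, q5, q6, q7, q8}. That leaves q3 unreachable — 1 in total.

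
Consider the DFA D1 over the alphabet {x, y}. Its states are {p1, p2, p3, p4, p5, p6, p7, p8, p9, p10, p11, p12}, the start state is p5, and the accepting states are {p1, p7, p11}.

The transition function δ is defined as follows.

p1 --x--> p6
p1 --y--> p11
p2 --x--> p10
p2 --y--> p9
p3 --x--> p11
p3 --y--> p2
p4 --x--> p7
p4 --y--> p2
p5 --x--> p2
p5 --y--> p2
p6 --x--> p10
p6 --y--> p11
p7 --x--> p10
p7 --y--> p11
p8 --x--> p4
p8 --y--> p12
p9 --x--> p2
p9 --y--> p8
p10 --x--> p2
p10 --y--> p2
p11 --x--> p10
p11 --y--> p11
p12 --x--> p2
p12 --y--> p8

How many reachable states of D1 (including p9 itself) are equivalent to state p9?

States {p1,p3,p6} cannot be reached from the start state, so discard them.
Initial partition by acceptance: {p7,p11} | {p2,p4,p5,p8,p9,p10,p12}.
Refine {p2,p4,p5,p8,p9,p10,p12} on symbol x: members go to different blocks, giving {p2,p5,p8,p9,p10,p12} and {p4}.
On input x, block {p2,p5,p8,p9,p10,p12} splits into {p2,p5,p9,p10,p12} and {p8}.
Split {p2,p5,p9,p10,p12} by δ(·,y) → {p2,p5,p10} and {p9,p12}.
Split {p2,p5,p10} by δ(·,y) → {p5,p10} and {p2}.
Stable partition: {p7,p11} | {p5,p10} | {p4} | {p8} | {p9,p12} | {p2} — 6 equivalence classes.
State p9 belongs to the block {p9,p12}, which has 2 states.

2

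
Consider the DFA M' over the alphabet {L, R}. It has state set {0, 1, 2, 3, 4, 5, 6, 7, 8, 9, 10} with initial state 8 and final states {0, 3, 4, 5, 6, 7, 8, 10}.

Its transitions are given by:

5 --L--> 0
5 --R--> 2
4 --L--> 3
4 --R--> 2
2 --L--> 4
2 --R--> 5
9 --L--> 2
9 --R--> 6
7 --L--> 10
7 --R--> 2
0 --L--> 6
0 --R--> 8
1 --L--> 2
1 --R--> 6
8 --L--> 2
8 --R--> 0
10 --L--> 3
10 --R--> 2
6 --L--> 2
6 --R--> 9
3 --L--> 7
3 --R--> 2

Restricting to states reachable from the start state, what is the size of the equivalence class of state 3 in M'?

Reachable states from the start: {0,2,3,4,5,6,7,8,9,10}. Unreachable: {1} — drop them.
Start with accepting vs non-accepting: {0,3,4,5,6,7,8,10} | {2,9}.
Split {0,3,4,5,6,7,8,10} by δ(·,L) → {0,3,4,5,7,10} and {6,8}.
Split {0,3,4,5,7,10} by δ(·,L) → {3,4,5,7,10} and {0}.
Split {3,4,5,7,10} by δ(·,L) → {3,4,7,10} and {5}.
Split {2,9} by δ(·,L) → {2} and {9}.
Split {6,8} by δ(·,R) → {6} and {8}.
The partition is now stable with 7 blocks: {3,4,7,10} | {2} | {6} | {0} | {5} | {9} | {8}.
State 3 belongs to the block {3,4,7,10}, which has 4 states.

4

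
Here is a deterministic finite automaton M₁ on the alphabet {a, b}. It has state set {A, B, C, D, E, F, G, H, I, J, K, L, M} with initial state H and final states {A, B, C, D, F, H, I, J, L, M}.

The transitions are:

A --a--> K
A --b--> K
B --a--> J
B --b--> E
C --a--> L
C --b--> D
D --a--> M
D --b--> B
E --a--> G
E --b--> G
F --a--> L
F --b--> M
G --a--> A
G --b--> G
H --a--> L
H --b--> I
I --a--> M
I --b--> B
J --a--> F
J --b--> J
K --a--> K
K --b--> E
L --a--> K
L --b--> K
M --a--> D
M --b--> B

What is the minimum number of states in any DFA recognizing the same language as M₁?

8

Reachable states from the start: {A,B,D,E,F,G,H,I,J,K,L,M}. Unreachable: {C} — drop them.
Start with accepting vs non-accepting: {A,B,D,F,H,I,J,L,M} | {E,G,K}.
Split {A,B,D,F,H,I,J,L,M} by δ(·,a) → {B,D,F,H,I,J,M} and {A,L}.
On input a, block {B,D,F,H,I,J,M} splits into {B,D,I,J,M} and {F,H}.
Refine {B,D,I,J,M} on symbol a: members go to different blocks, giving {B,D,I,M} and {J}.
Split {B,D,I,M} by δ(·,a) → {D,I,M} and {B}.
On input a, block {E,G,K} splits into {E,K} and {G}.
On input a, block {E,K} splits into {E} and {K}.
Stable partition: {D,I,M} | {E} | {A,L} | {F,H} | {J} | {B} | {G} | {K} — 8 equivalence classes.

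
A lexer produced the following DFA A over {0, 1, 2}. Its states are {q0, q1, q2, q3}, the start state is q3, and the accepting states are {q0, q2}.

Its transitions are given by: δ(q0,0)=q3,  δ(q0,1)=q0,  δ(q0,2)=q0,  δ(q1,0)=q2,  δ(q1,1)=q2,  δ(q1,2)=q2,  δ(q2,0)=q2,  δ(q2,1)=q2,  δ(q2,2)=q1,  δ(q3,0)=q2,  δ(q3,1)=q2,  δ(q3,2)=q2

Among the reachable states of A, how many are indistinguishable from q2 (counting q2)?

Reachable states from the start: {q1,q2,q3}. Unreachable: {q0} — drop them.
P0 = {q2} | {q1,q3}.
No further refinement is possible. Final partition (2 blocks): {q2} | {q1,q3}.
The equivalence class containing q2 is {q2}, of size 1.

1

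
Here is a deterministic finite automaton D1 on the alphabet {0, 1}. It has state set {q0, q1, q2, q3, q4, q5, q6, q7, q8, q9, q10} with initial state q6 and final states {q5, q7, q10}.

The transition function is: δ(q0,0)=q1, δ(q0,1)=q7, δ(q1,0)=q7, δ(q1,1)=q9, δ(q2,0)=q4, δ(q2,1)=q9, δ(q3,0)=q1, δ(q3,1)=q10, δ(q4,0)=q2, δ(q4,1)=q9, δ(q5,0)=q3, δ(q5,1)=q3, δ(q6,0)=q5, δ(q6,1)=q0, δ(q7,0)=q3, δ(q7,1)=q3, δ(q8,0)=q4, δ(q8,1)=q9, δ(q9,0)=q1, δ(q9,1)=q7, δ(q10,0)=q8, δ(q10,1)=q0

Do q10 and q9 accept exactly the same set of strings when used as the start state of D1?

No

P0 = {q5,q7,q10} | {q0,q1,q2,q3,q4,q6,q8,q9}.
Refine {q0,q1,q2,q3,q4,q6,q8,q9} on symbol 0: members go to different blocks, giving {q0,q2,q3,q4,q8,q9} and {q1,q6}.
Split {q0,q2,q3,q4,q8,q9} by δ(·,0) → {q0,q3,q9} and {q2,q4,q8}.
Split {q5,q7,q10} by δ(·,0) → {q5,q7} and {q10}.
Refine {q0,q3,q9} on symbol 1: members go to different blocks, giving {q0,q9} and {q3}.
The partition is now stable with 6 blocks: {q5,q7} | {q0,q9} | {q1,q6} | {q2,q4,q8} | {q10} | {q3}.
q10 and q9 end up in different blocks, so they are distinguishable. For instance, the string 'ε' is accepted from only q10.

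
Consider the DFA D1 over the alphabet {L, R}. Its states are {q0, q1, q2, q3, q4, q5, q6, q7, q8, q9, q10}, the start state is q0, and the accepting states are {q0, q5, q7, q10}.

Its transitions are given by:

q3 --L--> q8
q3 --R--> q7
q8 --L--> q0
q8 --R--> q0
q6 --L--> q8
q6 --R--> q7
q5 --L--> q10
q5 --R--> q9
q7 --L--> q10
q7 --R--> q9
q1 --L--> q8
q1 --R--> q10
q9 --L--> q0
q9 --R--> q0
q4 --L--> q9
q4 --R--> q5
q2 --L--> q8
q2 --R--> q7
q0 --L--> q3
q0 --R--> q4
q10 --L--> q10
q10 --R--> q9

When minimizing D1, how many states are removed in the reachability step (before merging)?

3

No path from q0 leads to q1, q2, q6; the other 8 states are all reachable.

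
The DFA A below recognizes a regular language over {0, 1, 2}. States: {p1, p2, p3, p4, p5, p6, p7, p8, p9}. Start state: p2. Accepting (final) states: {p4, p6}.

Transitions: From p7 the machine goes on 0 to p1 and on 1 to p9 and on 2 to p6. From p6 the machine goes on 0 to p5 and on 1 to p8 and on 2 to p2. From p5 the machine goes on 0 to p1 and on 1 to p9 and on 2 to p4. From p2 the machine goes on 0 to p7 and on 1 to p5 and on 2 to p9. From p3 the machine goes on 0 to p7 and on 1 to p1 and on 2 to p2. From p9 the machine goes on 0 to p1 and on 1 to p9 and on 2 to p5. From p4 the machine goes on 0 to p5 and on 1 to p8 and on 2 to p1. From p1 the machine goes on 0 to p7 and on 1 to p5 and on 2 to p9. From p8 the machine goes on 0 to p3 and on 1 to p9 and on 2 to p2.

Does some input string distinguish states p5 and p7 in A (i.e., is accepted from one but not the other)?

No

Initial partition by acceptance: {p4,p6} | {p1,p2,p3,p5,p7,p8,p9}.
Refine {p1,p2,p3,p5,p7,p8,p9} on symbol 2: members go to different blocks, giving {p1,p2,p3,p8,p9} and {p5,p7}.
Split {p1,p2,p3,p8,p9} by δ(·,0) → {p1,p2,p3} and {p8,p9}.
Refine {p1,p2,p3} on symbol 1: members go to different blocks, giving {p1,p2} and {p3}.
Refine {p8,p9} on symbol 0: members go to different blocks, giving {p8} and {p9}.
Stable partition: {p4,p6} | {p1,p2} | {p5,p7} | {p8} | {p3} | {p9} — 6 equivalence classes.
p5 and p7 lie in the same block of the stable partition, so they are equivalent — no string distinguishes them.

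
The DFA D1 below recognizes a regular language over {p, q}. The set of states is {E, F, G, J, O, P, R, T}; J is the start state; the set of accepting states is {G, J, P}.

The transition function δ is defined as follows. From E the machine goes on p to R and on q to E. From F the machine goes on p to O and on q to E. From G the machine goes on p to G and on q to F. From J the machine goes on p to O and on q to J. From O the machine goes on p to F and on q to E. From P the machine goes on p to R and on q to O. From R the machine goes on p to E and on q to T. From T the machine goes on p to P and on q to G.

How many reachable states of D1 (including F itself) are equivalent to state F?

Every state is reachable, so we keep all 8.
Start with accepting vs non-accepting: {G,J,P} | {E,F,O,R,T}.
Split {G,J,P} by δ(·,p) → {J,P} and {G}.
On input q, block {J,P} splits into {J} and {P}.
Split {E,F,O,R,T} by δ(·,p) → {E,F,O,R} and {T}.
On input q, block {E,F,O,R} splits into {E,F,O} and {R}.
Refine {E,F,O} on symbol p: members go to different blocks, giving {F,O} and {E}.
The partition is now stable with 7 blocks: {J} | {F,O} | {G} | {P} | {T} | {R} | {E}.
State F belongs to the block {F,O}, which has 2 states.

2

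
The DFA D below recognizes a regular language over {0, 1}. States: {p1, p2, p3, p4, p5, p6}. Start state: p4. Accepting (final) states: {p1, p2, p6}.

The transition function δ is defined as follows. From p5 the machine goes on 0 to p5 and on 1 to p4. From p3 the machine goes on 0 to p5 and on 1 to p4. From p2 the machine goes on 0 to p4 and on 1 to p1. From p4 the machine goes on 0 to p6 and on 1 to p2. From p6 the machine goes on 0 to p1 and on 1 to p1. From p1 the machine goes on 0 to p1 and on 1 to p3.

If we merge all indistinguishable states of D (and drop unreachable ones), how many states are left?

Initial partition by acceptance: {p1,p2,p6} | {p3,p4,p5}.
Split {p1,p2,p6} by δ(·,0) → {p1,p6} and {p2}.
Refine {p1,p6} on symbol 1: members go to different blocks, giving {p1} and {p6}.
On input 0, block {p3,p4,p5} splits into {p3,p5} and {p4}.
The partition is now stable with 5 blocks: {p1} | {p3,p5} | {p2} | {p6} | {p4}.

5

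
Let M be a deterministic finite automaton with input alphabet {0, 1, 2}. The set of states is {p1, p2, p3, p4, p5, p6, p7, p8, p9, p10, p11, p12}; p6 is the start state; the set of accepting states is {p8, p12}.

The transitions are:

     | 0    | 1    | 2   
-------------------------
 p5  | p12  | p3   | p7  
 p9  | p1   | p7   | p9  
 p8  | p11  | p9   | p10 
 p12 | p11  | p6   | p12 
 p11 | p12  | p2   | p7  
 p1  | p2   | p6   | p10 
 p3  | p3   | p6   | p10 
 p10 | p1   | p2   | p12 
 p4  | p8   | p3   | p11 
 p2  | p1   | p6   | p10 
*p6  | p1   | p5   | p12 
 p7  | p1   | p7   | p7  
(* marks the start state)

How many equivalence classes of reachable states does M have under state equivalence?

States {p4,p8,p9} cannot be reached from the start state, so discard them.
P0 = {p12} | {p1,p2,p3,p5,p6,p7,p10,p11}.
On input 0, block {p1,p2,p3,p5,p6,p7,p10,p11} splits into {p1,p2,p3,p6,p7,p10} and {p5,p11}.
Split {p1,p2,p3,p6,p7,p10} by δ(·,1) → {p1,p2,p3,p7,p10} and {p6}.
On input 1, block {p1,p2,p3,p7,p10} splits into {p1,p2,p3} and {p7,p10}.
Split {p7,p10} by δ(·,1) → {p7} and {p10}.
The partition is now stable with 6 blocks: {p12} | {p1,p2,p3} | {p5,p11} | {p6} | {p7} | {p10}.

6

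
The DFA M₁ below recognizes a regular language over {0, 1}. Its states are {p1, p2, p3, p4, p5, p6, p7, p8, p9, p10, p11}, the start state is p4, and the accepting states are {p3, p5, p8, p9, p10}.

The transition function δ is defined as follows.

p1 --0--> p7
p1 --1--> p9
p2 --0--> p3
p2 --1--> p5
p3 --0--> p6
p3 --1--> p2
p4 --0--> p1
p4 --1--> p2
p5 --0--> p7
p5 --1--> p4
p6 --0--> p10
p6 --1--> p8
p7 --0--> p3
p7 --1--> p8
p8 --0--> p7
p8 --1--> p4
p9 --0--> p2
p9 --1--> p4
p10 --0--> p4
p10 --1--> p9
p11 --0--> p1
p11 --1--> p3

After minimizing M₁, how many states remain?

7

States {p11} cannot be reached from the start state, so discard them.
P0 = {p3,p5,p8,p9,p10} | {p1,p2,p4,p6,p7}.
On input 1, block {p3,p5,p8,p9,p10} splits into {p3,p5,p8,p9} and {p10}.
Refine {p1,p2,p4,p6,p7} on symbol 0: members go to different blocks, giving {p1,p4} and {p2,p7} and {p6}.
On input 0, block {p3,p5,p8,p9} splits into {p5,p8,p9} and {p3}.
Split {p1,p4} by δ(·,0) → {p1} and {p4}.
The partition is now stable with 7 blocks: {p5,p8,p9} | {p1} | {p10} | {p2,p7} | {p6} | {p3} | {p4}.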